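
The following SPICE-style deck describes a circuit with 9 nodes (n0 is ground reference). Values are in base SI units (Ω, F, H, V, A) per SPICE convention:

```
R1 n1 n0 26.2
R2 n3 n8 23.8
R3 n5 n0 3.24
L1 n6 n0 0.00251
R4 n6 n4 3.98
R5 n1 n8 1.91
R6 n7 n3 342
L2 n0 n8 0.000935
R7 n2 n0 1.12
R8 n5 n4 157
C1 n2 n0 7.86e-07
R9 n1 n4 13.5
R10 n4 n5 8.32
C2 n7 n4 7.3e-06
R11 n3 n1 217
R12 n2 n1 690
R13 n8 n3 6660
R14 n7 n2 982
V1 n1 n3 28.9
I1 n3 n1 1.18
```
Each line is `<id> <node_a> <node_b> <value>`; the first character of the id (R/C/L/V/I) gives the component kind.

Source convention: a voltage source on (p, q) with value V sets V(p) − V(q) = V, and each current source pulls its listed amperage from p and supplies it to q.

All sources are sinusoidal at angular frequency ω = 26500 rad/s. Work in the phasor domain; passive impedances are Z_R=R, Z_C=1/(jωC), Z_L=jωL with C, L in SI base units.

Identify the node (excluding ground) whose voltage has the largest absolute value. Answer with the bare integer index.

Element admittances at ω=26500 rad/s:
  Y(R1) = 0.03817+0.000j S between n1,n0
  Y(R2) = 0.04202+0.000j S between n3,n8
  Y(R3) = 0.3086+0.000j S between n5,n0
  Y(L1) = 0.000-0.01503j S between n6,n0
  Y(R4) = 0.2513+0.000j S between n6,n4
  Y(R5) = 0.5236+0.000j S between n1,n8
  Y(R6) = 0.002924+0.000j S between n7,n3
  Y(L2) = 0.000-0.04036j S between n0,n8
  Y(R7) = 0.8929+0.000j S between n2,n0
  Y(R8) = 0.006369+0.000j S between n5,n4
  Y(C1) = 0.000+0.02083j S between n2,n0
  Y(R9) = 0.07407+0.000j S between n1,n4
  Y(R10) = 0.1202+0.000j S between n4,n5
  Y(C2) = 0.000+0.1935j S between n7,n4
  Y(R11) = 0.004608+0.000j S between n3,n1
  Y(R12) = 0.001449+0.000j S between n2,n1
  Y(R13) = 0.0001502+0.000j S between n8,n3
  Y(R14) = 0.001018+0.000j S between n7,n2
  V1: constraint V(n1)−V(n3) = 28.9
  I1: injects 1.18 A into n1 (from n3)
Assemble and solve the 9×9 MNA system:
  V(n1)=0.9199-0.5866j  V(n2)=0.001393-0.0008239j  V(n3)=-27.98-0.5866j  V(n4)=-0.05569-0.2826j  V(n5)=-0.01619-0.08218j  V(n6)=-0.03864-0.2849j  V(n7)=-0.06739+0.1390j  V(n8)=-1.186-0.6712j
  i(V1)=-0.1646+0.001447j

3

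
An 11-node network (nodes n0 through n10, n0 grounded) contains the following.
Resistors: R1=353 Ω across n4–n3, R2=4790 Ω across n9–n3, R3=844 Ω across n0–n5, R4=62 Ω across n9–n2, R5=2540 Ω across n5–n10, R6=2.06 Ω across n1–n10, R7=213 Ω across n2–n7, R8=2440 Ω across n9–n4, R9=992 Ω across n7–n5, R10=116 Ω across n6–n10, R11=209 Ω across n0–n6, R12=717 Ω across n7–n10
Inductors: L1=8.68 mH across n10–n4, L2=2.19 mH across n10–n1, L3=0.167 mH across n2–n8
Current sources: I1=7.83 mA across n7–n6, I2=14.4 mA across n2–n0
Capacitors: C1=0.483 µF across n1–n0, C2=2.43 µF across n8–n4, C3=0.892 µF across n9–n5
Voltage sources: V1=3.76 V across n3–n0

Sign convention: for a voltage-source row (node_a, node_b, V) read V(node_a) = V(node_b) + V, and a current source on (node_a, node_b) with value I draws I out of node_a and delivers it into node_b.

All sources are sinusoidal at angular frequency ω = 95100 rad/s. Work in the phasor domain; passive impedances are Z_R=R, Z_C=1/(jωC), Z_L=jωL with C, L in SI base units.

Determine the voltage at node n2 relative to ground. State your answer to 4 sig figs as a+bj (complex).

-1.611-0.4483j V

MNA unknowns: 10 node voltages V₁..V_10 plus 1 source current (V1)
R1: Y=0.002833+0.000j on G[4,3]
L1: Y=0.000-0.001211j on G[10,4]
R2: Y=0.0002088+0.000j on G[9,3]
R3: Y=0.001185+0.000j on G[0,5]
I1: z[7]−=0.00783, z[6]+=0.00783
R4: Y=0.01613+0.000j on G[9,2]
C1: Y=0.000+0.04593j on G[1,0]
R5: Y=0.0003937+0.000j on G[5,10]
R6: Y=0.4854+0.000j on G[1,10]
R7: Y=0.004695+0.000j on G[2,7]
C2: Y=0.000+0.2311j on G[8,4]
R8: Y=0.0004098+0.000j on G[9,4]
R9: Y=0.001008+0.000j on G[7,5]
L2: Y=0.000-0.004801j on G[10,1]
I2: z[2]−=0.0144, z[0]+=0.0144
R10: Y=0.008621+0.000j on G[6,10]
L3: Y=0.000-0.06297j on G[2,8]
R11: Y=0.004785+0.000j on G[0,6]
R12: Y=0.001395+0.000j on G[7,10]
C3: Y=0.000+0.08483j on G[9,5]
V1: row V3−V0=3.76, i_V1 at 3,0
solve → V1=0.02985-0.01515j, V2=-1.611-0.4483j, V3=3.760+0.000j, V4=-1.597-0.2687j, V5=-1.453-0.4127j, V6=0.6042-0.007919j, V7=-2.369-0.3576j, V8=-1.591-0.2015j, V9=-1.461-0.3964j, V10=0.03125-0.01231j
aux → i_V1=-0.01627-0.0008441j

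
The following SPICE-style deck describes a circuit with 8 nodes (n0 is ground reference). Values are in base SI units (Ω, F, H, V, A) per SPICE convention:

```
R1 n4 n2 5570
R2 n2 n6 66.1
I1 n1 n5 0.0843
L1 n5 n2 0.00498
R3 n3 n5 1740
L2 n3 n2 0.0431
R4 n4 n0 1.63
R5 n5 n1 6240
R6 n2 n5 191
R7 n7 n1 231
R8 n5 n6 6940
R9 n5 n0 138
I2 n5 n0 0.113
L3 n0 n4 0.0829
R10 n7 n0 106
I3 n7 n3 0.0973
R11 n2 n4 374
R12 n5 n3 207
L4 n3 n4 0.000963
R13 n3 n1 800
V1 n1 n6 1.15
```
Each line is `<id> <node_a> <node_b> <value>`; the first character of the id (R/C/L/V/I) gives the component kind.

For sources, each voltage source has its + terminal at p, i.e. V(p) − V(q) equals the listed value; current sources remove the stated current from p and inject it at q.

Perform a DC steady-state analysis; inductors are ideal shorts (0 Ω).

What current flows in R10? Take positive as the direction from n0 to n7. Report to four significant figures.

0.08139 A

MNA unknowns: 7 node voltages V₁..V_7 plus 5 source currents (L1, L2, L3, L4, V1)
R1: Y=0.0001795 on G[4,2]
R2: Y=0.01513 on G[2,6]
I1: z[1]−=0.0843, z[5]+=0.0843
L1: row V5−V2=0, i_L1 at 5,2
R3: Y=0.0005747 on G[3,5]
L2: row V3−V2=0, i_L2 at 3,2
R4: Y=0.6135 on G[4,0]
R5: Y=0.0001603 on G[5,1]
R6: Y=0.005236 on G[2,5]
R7: Y=0.004329 on G[7,1]
R8: Y=0.0001441 on G[5,6]
R9: Y=0.007246 on G[5,0]
I2: z[5]−=0.113, z[0]+=0.113
L3: row V0−V4=0, i_L3 at 0,4
R10: Y=0.009434 on G[7,0]
I3: z[7]−=0.0973, z[3]+=0.0973
R11: Y=0.002674 on G[2,4]
R12: Y=0.004831 on G[5,3]
L4: row V3−V4=0, i_L4 at 3,4
R13: Y=0.001250 on G[3,1]
V1: row V1−V6=1.15, i_V1 at 1,6
solve → V1=-4.954, V2=0.000, V3=0.000, V4=0.000, V5=0.000, V6=-6.104, V7=-8.628
aux → i_L1=-0.03037, i_L2=0.1227, i_L3=0.03161, i_L4=-0.03161, i_V1=-0.09322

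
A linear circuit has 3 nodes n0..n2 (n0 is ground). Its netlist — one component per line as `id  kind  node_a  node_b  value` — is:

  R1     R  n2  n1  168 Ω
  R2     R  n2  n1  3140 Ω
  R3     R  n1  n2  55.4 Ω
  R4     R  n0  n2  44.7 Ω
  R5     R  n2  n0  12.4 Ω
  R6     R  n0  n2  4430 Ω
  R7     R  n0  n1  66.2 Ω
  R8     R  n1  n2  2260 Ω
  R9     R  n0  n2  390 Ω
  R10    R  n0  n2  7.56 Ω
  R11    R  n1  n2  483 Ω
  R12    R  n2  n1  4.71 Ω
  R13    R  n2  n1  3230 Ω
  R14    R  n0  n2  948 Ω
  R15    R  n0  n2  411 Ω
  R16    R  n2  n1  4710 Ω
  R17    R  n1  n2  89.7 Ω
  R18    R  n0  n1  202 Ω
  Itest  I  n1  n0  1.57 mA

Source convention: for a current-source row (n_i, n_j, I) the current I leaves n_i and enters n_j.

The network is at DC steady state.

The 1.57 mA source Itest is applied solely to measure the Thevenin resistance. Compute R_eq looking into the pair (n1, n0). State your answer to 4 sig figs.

Apply KCL at each of the 2 non-ground nodes and solve the resulting linear system.
Node n1: branches {R1, R2, R3, R7, R8, R11, R12, R13, R16, R17, R18, Itest} → V_1 = -0.01097
Node n2: branches {R1, R2, R3, R4, R5, R6, R8, R9, R10, R11, R12, R13, R14, R15, R16, R17} → V_2 = -0.005588

R_eq = 6.988 Ω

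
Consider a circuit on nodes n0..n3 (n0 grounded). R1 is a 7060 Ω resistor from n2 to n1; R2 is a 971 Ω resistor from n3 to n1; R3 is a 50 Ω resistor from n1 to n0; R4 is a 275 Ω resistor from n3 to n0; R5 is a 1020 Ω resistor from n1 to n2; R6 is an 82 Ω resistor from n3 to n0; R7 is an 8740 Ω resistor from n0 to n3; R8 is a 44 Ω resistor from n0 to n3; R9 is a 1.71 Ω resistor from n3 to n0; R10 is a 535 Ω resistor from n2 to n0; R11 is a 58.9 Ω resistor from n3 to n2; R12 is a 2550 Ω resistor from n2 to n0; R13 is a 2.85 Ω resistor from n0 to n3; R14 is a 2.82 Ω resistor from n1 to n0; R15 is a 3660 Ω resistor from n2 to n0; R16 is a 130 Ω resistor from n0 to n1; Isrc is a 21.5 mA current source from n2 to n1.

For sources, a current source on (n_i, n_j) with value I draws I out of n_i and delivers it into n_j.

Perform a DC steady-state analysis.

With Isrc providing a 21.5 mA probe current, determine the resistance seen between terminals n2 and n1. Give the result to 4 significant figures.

Apply KCL at each of the 3 non-ground nodes and solve the resulting linear system.
Node n1: branches {R1, R2, R3, R5, R14, R16, Isrc} → V_1 = 0.05280
Node n2: branches {R1, R5, R10, R11, R12, R15, Isrc} → V_2 = -1.054
Node n3: branches {R2, R4, R6, R7, R8, R9, R11, R13} → V_3 = -0.01798

R_eq = 51.47 Ω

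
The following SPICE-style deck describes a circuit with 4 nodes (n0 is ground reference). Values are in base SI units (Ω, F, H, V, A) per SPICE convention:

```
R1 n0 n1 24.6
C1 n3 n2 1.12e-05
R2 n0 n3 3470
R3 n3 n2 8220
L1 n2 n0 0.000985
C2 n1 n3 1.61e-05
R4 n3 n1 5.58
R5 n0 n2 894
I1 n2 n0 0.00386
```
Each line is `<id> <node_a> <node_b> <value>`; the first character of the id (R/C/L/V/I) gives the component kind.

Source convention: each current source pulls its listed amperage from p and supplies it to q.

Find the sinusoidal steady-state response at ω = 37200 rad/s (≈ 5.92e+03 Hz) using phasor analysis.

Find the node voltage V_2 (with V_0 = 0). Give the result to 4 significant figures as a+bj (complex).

-0.07509-0.03932j V

Apply KCL at each of the 3 non-ground nodes and solve the resulting linear system.
Node n1: branches {R1, C2, R4} → V_1 = -0.06599-0.04901j
Node n2: branches {C1, R3, L1, R5, I1} → V_2 = -0.07509-0.03932j
Node n3: branches {C1, R2, R3, C2, R4} → V_3 = -0.07028-0.04581j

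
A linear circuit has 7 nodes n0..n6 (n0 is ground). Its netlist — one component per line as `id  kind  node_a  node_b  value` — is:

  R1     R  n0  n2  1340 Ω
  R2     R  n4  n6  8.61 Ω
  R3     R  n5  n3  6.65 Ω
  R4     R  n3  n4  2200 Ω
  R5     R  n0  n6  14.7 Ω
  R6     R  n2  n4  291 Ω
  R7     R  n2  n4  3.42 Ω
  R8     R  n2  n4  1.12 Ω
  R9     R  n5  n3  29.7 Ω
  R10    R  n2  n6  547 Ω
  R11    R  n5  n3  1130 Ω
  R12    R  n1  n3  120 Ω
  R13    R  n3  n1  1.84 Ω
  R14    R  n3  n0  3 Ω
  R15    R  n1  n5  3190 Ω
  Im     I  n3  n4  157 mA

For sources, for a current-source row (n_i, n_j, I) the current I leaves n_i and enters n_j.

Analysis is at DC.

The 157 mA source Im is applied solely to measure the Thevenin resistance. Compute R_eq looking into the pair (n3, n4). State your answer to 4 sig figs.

MNA unknowns: 6 node voltages V₁..V_6
R1: Y=0.0007463 on G[0,2]
R2: Y=0.1161 on G[4,6]
R3: Y=0.1504 on G[5,3]
R4: Y=0.0004545 on G[3,4]
R5: Y=0.06803 on G[0,6]
R6: Y=0.003436 on G[2,4]
R7: Y=0.2924 on G[2,4]
R8: Y=0.8929 on G[2,4]
R9: Y=0.03367 on G[5,3]
R10: Y=0.001828 on G[2,6]
R11: Y=0.0008850 on G[5,3]
R12: Y=0.008333 on G[1,3]
R13: Y=0.5435 on G[3,1]
R14: Y=0.3333 on G[3,0]
R15: Y=0.0003135 on G[1,5]
Im: z[3]−=0.157, z[4]+=0.157
solve → V1=-0.4655, V2=3.531, V3=-0.4655, V4=3.536, V5=-0.4655, V6=2.242

R_eq = 25.48 Ω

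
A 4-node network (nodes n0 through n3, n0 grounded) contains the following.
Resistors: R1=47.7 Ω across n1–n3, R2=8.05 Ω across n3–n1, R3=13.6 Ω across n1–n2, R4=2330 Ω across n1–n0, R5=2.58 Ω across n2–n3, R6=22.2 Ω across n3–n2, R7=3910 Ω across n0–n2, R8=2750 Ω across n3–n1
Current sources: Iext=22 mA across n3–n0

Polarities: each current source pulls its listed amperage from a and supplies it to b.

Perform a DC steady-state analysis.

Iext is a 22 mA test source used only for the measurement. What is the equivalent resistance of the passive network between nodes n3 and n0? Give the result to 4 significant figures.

R_eq = 1462. Ω

Apply KCL at each of the 3 non-ground nodes and solve the resulting linear system.
Node n1: branches {R1, R2, R3, R4, R8} → V_1 = -32.10
Node n2: branches {R3, R5, R6, R7} → V_2 = -32.15
Node n3: branches {R1, R2, R5, R6, R8, Iext} → V_3 = -32.17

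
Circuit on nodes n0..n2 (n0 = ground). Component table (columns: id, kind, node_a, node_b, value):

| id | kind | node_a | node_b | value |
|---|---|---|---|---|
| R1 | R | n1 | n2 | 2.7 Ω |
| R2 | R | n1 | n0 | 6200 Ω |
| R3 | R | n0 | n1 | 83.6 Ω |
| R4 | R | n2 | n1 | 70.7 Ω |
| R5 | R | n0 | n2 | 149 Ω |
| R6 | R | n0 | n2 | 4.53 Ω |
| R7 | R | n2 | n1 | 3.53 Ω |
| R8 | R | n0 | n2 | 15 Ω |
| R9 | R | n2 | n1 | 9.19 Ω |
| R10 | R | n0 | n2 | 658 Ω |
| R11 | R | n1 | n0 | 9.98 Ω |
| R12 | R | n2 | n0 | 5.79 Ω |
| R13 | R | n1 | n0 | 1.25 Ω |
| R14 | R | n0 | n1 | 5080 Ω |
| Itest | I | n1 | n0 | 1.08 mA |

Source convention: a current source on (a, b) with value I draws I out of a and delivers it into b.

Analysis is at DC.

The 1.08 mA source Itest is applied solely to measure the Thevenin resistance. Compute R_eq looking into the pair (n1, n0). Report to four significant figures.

Element admittances at DC:
  Y(R1) = 0.3704 S between n1,n2
  Y(R2) = 0.0001613 S between n1,n0
  Y(R3) = 0.01196 S between n0,n1
  Y(R4) = 0.01414 S between n2,n1
  Y(R5) = 0.006711 S between n0,n2
  Y(R6) = 0.2208 S between n0,n2
  Y(R7) = 0.2833 S between n2,n1
  Y(R8) = 0.06667 S between n0,n2
  Y(R9) = 0.1088 S between n2,n1
  Y(R10) = 0.001520 S between n0,n2
  Y(R11) = 0.1002 S between n1,n0
  Y(R12) = 0.1727 S between n2,n0
  Y(R13) = 0.8000 S between n1,n0
  Y(R14) = 0.0001969 S between n0,n1
  Itest: injects 0.00108 A into n0 (from n1)
Assemble and solve the 2×2 MNA system:
  V(n1)=-0.0008965  V(n2)=-0.0005592

R_eq = 0.8301 Ω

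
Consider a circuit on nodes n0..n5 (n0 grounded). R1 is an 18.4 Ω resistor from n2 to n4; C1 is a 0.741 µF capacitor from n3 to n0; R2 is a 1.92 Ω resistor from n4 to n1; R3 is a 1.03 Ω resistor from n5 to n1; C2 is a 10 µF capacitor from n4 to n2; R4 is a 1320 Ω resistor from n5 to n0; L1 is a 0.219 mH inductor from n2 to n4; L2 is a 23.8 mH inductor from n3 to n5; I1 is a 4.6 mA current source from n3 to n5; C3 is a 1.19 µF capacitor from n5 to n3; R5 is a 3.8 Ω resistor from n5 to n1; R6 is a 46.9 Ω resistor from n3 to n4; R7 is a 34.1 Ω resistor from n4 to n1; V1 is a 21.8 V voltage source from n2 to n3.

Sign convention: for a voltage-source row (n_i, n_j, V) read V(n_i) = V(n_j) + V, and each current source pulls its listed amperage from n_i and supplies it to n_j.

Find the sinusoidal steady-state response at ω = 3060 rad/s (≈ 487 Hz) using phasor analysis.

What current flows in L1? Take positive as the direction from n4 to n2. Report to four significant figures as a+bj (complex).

-0.4748+0.2419j A

MNA unknowns: 5 node voltages V₁..V_5 plus 1 source current (V1)
R1: Y=0.05435+0.000j on G[2,4]
C1: Y=0.000+0.002267j on G[3,0]
R2: Y=0.5208+0.000j on G[4,1]
R3: Y=0.9709+0.000j on G[5,1]
C2: Y=0.000+0.03060j on G[4,2]
R4: Y=0.0007576+0.000j on G[5,0]
L1: Y=0.000-1.492j on G[2,4]
L2: Y=0.000-0.01373j on G[3,5]
I1: z[3]−=0.0046, z[5]+=0.0046
C3: Y=0.000+0.003641j on G[5,3]
R5: Y=0.2632+0.000j on G[5,1]
R6: Y=0.02132+0.000j on G[3,4]
R7: Y=0.02933+0.000j on G[4,1]
V1: row V2−V3=21.8, i_V1 at 2,3
solve → V1=19.37+6.538j, V2=19.56+6.469j, V3=-2.242+6.469j, V4=19.40+6.151j, V5=19.36+6.711j
aux → i_V1=-0.4739+0.2197j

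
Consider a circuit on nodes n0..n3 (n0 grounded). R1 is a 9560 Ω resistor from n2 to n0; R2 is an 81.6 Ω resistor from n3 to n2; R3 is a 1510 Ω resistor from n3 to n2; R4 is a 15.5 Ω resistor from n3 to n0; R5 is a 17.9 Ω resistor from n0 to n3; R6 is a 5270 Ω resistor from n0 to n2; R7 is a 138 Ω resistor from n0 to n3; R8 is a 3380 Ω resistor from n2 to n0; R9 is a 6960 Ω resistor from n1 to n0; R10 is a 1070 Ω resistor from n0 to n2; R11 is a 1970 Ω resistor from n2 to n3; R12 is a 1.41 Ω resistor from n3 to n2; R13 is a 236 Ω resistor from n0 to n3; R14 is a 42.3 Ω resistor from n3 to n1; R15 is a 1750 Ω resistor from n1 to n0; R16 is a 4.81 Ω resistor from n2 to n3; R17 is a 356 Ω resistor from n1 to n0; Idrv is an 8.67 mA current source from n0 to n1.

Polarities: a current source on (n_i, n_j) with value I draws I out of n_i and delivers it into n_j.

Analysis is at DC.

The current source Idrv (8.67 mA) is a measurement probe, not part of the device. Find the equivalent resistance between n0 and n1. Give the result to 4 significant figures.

Element admittances at DC:
  Y(R1) = 0.0001046 S between n2,n0
  Y(R2) = 0.01225 S between n3,n2
  Y(R3) = 0.0006623 S between n3,n2
  Y(R4) = 0.06452 S between n3,n0
  Y(R5) = 0.05587 S between n0,n3
  Y(R6) = 0.0001898 S between n0,n2
  Y(R7) = 0.007246 S between n0,n3
  Y(R8) = 0.0002959 S between n2,n0
  Y(R9) = 0.0001437 S between n1,n0
  Y(R10) = 0.0009346 S between n0,n2
  Y(R11) = 0.0005076 S between n2,n3
  Y(R12) = 0.7092 S between n3,n2
  Y(R13) = 0.004237 S between n0,n3
  Y(R14) = 0.02364 S between n3,n1
  Y(R15) = 0.0005714 S between n1,n0
  Y(R16) = 0.2079 S between n2,n3
  Y(R17) = 0.002809 S between n1,n0
  Idrv: injects 0.00867 A into n1 (from n0)
Assemble and solve the 3×3 MNA system:
  V(n1)=0.3673  V(n2)=0.05520  V(n3)=0.05529

R_eq = 42.36 Ω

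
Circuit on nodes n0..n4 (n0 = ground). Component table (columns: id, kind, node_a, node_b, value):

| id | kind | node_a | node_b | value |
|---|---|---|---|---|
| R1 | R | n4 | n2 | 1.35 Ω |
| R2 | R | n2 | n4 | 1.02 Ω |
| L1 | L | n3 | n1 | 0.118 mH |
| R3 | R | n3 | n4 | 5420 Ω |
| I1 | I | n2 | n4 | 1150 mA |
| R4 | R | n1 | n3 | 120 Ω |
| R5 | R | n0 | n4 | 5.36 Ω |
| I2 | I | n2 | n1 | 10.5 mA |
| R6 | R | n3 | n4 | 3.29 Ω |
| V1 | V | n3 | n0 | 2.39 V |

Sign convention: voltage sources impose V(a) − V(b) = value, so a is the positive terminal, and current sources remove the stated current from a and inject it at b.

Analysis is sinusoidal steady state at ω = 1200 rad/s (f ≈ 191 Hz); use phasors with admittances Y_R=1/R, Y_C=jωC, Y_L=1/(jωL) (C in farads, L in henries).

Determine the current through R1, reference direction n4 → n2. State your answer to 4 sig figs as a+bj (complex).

Apply KCL at each of the 4 non-ground nodes and solve the resulting linear system.
Node n1: branches {L1, R4, I2} → V_1 = 2.390+0.001487j
Node n2: branches {R1, R2, I1, I2} → V_2 = 0.7856+0.000j
Node n3: branches {L1, R3, R4, R6, V1} → V_3 = 2.390+0.000j
Node n4: branches {R1, R2, R3, I1, R5, R6} → V_4 = 1.460+0.000j
Source currents: i(V1)=-0.2724+0.000j

0.4995+0.000j A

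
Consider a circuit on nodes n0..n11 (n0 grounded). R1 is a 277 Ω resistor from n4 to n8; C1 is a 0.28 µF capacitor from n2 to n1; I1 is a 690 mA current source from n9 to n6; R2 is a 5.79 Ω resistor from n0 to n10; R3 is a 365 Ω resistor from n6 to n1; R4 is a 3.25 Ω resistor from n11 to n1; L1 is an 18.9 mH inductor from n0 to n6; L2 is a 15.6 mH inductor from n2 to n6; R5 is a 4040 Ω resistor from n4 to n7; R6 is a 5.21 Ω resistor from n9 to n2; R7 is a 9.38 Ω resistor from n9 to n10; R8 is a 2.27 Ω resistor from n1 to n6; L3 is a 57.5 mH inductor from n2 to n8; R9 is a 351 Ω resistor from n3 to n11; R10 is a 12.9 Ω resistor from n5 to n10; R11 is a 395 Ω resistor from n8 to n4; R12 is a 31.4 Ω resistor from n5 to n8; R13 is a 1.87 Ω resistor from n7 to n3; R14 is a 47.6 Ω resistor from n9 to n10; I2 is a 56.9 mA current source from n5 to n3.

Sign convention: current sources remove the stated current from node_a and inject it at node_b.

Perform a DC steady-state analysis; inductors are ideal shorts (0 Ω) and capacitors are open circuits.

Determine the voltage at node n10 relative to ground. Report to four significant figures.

-1.162 V

Apply KCL at each of the 11 non-ground nodes and solve the resulting linear system.
Node n1: branches {C1, R3, R4, R8} → V_1 = 0.1183
Node n2: branches {C1, L2, R6, L3} → V_2 = 0.000
Node n3: branches {R9, R13, I2} → V_3 = 18.70
Node n4: branches {R1, R5, R11} → V_4 = 0.7241
Node n5: branches {R10, R12, I2} → V_5 = -1.344
Node n6: branches {I1, R3, L1, L2, R8} → V_6 = 0.000
Node n7: branches {R5, R13} → V_7 = 18.69
Node n8: branches {R1, L3, R11, R12} → V_8 = 0.000
Node n9: branches {I1, R6, R7, R14} → V_9 = -2.623
Node n10: branches {R2, R7, R10, R14} → V_10 = -1.162
Node n11: branches {R4, R9} → V_11 = 0.2888
Source currents: i(L1)=-0.2006, i(L2)=-0.5418, i(L3)=0.03834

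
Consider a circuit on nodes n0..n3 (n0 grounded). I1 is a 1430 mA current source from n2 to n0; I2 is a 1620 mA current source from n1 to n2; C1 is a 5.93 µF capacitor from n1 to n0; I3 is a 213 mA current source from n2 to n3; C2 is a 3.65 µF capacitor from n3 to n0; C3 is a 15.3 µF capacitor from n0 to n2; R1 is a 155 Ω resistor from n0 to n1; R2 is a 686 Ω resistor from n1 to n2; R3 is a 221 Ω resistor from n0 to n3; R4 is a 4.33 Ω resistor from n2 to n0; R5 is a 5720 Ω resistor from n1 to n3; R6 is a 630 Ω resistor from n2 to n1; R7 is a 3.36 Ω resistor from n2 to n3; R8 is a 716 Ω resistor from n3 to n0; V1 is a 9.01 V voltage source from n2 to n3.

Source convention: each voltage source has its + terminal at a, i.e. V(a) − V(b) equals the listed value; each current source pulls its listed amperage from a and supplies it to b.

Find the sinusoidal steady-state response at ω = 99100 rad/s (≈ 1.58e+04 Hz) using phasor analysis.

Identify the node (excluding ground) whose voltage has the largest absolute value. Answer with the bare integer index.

3

Apply KCL at each of the 3 non-ground nodes and solve the resulting linear system.
Node n1: branches {I2, C1, R1, R2, R5, R6} → V_1 = -0.04475+2.749j
Node n2: branches {I1, I2, I3, C3, R2, R4, R6, R7, V1} → V_2 = 1.729+0.09064j
Node n3: branches {I3, C2, R3, R5, R7, R8, V1} → V_3 = -7.281+0.09064j
Source currents: i(V1)=-2.972-2.634j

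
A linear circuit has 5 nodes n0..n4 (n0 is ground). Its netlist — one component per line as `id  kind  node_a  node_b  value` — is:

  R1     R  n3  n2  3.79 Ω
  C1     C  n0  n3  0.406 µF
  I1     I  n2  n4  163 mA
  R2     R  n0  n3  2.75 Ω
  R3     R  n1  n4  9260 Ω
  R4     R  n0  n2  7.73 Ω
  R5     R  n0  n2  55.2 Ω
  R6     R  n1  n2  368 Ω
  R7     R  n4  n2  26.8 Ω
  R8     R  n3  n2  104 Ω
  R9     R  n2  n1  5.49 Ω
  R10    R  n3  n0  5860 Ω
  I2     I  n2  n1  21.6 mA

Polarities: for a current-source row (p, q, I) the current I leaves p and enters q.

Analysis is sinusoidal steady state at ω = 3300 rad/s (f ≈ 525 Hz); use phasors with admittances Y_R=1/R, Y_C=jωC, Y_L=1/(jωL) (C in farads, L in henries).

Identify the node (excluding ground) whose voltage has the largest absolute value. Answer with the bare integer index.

4

Element admittances at ω=3300 rad/s:
  Y(R1) = 0.2639+0.000j S between n3,n2
  Y(C1) = 0.000+0.001340j S between n0,n3
  I1: injects 0.163 A into n4 (from n2)
  Y(R2) = 0.3636+0.000j S between n0,n3
  Y(R3) = 0.0001080+0.000j S between n1,n4
  Y(R4) = 0.1294+0.000j S between n0,n2
  Y(R5) = 0.01812+0.000j S between n0,n2
  Y(R6) = 0.002717+0.000j S between n1,n2
  Y(R7) = 0.03731+0.000j S between n4,n2
  Y(R8) = 0.009615+0.000j S between n3,n2
  Y(R9) = 0.1821+0.000j S between n2,n1
  Y(R10) = 0.0001706+0.000j S between n3,n0
  I2: injects 0.0216 A into n1 (from n2)
Assemble and solve the 4×4 MNA system:
  V(n1)=0.1193+0.000j  V(n2)=0.000+0.000j  V(n3)=0.000+0.000j  V(n4)=4.356+0.000j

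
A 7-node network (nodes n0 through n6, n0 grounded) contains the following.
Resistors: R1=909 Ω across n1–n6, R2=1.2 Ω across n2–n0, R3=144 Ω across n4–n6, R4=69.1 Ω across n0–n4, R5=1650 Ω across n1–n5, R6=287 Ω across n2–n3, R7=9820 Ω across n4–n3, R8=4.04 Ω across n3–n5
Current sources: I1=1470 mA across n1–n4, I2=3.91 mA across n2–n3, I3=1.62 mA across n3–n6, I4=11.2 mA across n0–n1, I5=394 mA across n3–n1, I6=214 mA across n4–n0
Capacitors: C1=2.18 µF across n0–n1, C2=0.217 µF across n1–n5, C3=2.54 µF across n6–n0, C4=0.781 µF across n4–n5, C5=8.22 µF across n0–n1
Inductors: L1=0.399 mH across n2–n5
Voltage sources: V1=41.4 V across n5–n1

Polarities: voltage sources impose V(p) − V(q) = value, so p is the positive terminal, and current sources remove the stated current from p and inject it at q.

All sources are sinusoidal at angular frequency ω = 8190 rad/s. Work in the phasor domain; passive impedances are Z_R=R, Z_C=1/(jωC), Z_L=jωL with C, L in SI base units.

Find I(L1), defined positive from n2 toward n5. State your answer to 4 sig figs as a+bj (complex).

0.7783-5.591j A

MNA unknowns: 6 node voltages V₁..V_6 plus 1 source current (V1)
R1: Y=0.001100+0.000j on G[1,6]
I1: z[1]−=1.47, z[4]+=1.47
R2: Y=0.8333+0.000j on G[2,0]
R3: Y=0.006944+0.000j on G[4,6]
R4: Y=0.01447+0.000j on G[0,4]
C1: Y=0.000+0.01785j on G[0,1]
C2: Y=0.000+0.001777j on G[1,5]
C3: Y=0.000+0.02080j on G[6,0]
I2: z[2]−=0.00391, z[3]+=0.00391
C4: Y=0.000+0.006396j on G[4,5]
I3: z[3]−=0.00162, z[6]+=0.00162
I4: z[0]−=0.0112, z[1]+=0.0112
L1: Y=0.000-0.3060j on G[2,5]
R5: Y=0.0006061+0.000j on G[1,5]
R6: Y=0.003484+0.000j on G[2,3]
I5: z[3]−=0.394, z[1]+=0.394
R7: Y=0.0001018+0.000j on G[4,3]
I6: z[4]−=0.214, z[0]+=0.214
R8: Y=0.2475+0.000j on G[3,5]
C5: Y=0.000+0.06732j on G[0,1]
V1: row V5−V1=41.4, i_V1 at 5,1
solve → V1=-60.69+4.155j, V2=-1.020+6.698j, V3=-20.57+4.179j, V4=48.83-24.80j, V5=-19.29+4.155j, V6=-2.581-14.17j
aux → i_V1=0.6219-5.223j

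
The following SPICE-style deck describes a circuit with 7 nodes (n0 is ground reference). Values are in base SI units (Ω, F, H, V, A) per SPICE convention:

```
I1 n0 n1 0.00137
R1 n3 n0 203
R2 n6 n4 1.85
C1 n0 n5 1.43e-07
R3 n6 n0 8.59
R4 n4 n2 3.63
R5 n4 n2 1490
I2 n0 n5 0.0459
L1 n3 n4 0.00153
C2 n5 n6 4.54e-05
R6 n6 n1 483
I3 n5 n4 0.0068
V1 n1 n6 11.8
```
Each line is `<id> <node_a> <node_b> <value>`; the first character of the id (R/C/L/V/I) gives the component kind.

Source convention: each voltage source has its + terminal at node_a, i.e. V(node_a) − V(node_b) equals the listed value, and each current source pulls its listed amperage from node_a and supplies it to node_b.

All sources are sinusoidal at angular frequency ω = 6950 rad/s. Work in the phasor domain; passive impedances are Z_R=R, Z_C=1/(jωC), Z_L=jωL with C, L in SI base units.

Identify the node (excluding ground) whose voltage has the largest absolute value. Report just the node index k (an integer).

Apply KCL at each of the 6 non-ground nodes and solve the resulting linear system.
Node n1: branches {I1, R6, V1} → V_1 = 12.19-0.002336j
Node n2: branches {R4, R5} → V_2 = 0.3972-0.002128j
Node n3: branches {R1, L1} → V_3 = 0.3960-0.02287j
Node n4: branches {R2, R4, R5, L1, I3} → V_4 = 0.3972-0.002128j
Node n5: branches {C1, I2, C2, I3} → V_5 = 0.3870-0.1259j
Node n6: branches {R2, R3, C2, R6, V1} → V_6 = 0.3882-0.002336j
Source currents: i(V1)=-0.02306+0.000j

1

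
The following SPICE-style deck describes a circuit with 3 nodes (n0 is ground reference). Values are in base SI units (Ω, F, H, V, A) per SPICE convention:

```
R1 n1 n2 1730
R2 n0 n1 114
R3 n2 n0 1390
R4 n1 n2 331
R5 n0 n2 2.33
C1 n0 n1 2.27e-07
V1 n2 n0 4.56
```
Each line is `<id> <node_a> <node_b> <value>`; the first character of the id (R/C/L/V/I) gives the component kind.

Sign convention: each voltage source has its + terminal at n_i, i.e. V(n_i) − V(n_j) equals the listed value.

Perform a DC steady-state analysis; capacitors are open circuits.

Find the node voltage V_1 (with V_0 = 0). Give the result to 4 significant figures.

Apply KCL at each of the 2 non-ground nodes and solve the resulting linear system.
Node n1: branches {R1, R2, R4, C1} → V_1 = 1.327
Node n2: branches {R1, R3, R4, R5, V1} → V_2 = 4.560
Source currents: i(V1)=-1.972

1.327 V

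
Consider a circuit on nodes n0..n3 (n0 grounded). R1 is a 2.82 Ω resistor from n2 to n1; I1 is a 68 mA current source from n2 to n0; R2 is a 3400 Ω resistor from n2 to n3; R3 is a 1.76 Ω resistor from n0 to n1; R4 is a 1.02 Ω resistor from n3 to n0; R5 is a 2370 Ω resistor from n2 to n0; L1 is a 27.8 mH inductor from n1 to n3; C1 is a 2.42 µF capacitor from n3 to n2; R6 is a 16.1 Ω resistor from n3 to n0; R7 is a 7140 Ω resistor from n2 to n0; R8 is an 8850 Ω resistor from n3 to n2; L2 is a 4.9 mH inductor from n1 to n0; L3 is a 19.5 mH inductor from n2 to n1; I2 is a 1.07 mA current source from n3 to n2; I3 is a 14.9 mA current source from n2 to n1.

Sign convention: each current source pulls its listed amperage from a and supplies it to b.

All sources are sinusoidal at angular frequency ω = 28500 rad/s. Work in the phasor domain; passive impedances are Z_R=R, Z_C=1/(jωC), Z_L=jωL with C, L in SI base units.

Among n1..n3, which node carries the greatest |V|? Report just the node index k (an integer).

MNA unknowns: 3 node voltages V₁..V_3
R1: Y=0.3546+0.000j on G[2,1]
I1: z[2]−=0.068, z[0]+=0.068
R2: Y=0.0002941+0.000j on G[2,3]
R3: Y=0.5682+0.000j on G[0,1]
R4: Y=0.9804+0.000j on G[3,0]
R5: Y=0.0004219+0.000j on G[2,0]
L1: Y=0.000-0.001262j on G[1,3]
C1: Y=0.000+0.06897j on G[3,2]
R6: Y=0.06211+0.000j on G[3,0]
R7: Y=0.0001401+0.000j on G[2,0]
R8: Y=0.0001130+0.000j on G[3,2]
L2: Y=0.000-0.007161j on G[1,0]
L3: Y=0.000-0.001799j on G[2,1]
I2: z[3]−=0.00107, z[2]+=0.00107
I3: z[2]−=0.0149, z[1]+=0.0149
solve → V1=-0.1041+0.03518j, V2=-0.3124+0.09295j, V3=-0.008547-0.01994j

2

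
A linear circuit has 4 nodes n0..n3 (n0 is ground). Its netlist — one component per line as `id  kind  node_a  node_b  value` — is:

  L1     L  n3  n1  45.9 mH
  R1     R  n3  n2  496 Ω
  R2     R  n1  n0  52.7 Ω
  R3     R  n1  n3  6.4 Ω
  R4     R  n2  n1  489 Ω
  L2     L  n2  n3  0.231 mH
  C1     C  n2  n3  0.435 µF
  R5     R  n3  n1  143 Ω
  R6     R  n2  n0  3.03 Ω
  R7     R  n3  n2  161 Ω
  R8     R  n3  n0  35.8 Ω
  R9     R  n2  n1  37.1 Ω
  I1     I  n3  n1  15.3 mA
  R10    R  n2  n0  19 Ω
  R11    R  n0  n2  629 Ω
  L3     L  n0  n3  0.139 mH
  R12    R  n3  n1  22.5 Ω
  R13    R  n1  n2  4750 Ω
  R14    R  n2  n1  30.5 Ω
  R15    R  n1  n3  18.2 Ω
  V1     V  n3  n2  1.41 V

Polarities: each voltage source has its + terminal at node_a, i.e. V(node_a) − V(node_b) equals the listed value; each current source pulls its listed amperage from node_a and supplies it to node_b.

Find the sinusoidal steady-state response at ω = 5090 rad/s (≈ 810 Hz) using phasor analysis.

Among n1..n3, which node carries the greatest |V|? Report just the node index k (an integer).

2

Apply KCL at each of the 3 non-ground nodes and solve the resulting linear system.
Node n1: branches {L1, R2, R3, R4, R5, R9, I1, R12, R13, R14, R15} → V_1 = -0.1080+0.3312j
Node n2: branches {R1, R4, L2, C1, R6, R7, R9, R10, R11, R13, R14, V1} → V_2 = -1.302+0.3534j
Node n3: branches {L1, R1, R3, L2, C1, R5, R7, R8, I1, L3, R12, R15, V1} → V_3 = 0.1075+0.3534j
Source currents: i(V1)=-0.5861+1.333j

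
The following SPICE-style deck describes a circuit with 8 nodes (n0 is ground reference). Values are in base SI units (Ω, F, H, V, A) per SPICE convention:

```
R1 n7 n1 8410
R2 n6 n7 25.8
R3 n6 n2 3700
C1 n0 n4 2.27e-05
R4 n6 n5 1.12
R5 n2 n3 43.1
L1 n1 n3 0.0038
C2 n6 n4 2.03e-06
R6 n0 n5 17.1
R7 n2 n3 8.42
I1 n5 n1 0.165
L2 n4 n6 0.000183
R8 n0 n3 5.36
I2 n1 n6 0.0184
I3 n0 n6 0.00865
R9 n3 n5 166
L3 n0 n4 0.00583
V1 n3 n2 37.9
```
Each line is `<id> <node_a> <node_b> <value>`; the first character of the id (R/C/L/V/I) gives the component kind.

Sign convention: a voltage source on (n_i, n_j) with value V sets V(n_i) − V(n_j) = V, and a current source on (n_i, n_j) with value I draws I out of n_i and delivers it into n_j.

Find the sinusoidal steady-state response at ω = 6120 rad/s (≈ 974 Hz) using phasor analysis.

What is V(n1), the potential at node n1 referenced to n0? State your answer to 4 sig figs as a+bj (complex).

0.8021+3.430j V

Apply KCL at each of the 7 non-ground nodes and solve the resulting linear system.
Node n1: branches {R1, L1, I1, I2} → V_1 = 0.8021+3.430j
Node n2: branches {R3, R5, R7, V1} → V_2 = -37.10+0.02440j
Node n3: branches {R5, L1, R7, R8, R9, V1} → V_3 = 0.7950+0.02440j
Node n4: branches {C1, C2, L2, L3} → V_4 = -0.4597+0.9736j
Node n5: branches {R4, R6, I1, R9} → V_5 = -0.5420+0.7938j
Node n6: branches {R2, R3, R4, C2, L2, I2, I3} → V_6 = -0.4018+0.8510j
Node n7: branches {R1, R2} → V_7 = -0.3981+0.8589j
Source currents: i(V1)=-5.390-0.0002234j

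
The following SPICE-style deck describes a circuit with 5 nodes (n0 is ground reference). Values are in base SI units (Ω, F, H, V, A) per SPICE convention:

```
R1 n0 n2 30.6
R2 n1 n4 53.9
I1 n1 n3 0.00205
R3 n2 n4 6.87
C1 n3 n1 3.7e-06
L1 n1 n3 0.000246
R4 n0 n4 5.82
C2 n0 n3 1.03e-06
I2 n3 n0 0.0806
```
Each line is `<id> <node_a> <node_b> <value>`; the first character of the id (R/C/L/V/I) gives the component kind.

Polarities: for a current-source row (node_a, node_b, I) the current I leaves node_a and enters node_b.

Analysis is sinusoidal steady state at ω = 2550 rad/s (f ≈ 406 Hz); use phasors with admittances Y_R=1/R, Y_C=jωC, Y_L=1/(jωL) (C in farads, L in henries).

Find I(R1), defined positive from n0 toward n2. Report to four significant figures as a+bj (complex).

Element admittances at ω=2550 rad/s:
  Y(R1) = 0.03268+0.000j S between n0,n2
  Y(R2) = 0.01855+0.000j S between n1,n4
  I1: injects 0.00205 A into n3 (from n1)
  Y(R3) = 0.1456+0.000j S between n2,n4
  Y(C1) = 0.000+0.009435j S between n3,n1
  Y(L1) = 0.000-1.594j S between n1,n3
  Y(R4) = 0.1718+0.000j S between n0,n4
  Y(C2) = 0.000+0.002627j S between n0,n3
  I2: injects 0.0806 A into n0 (from n3)
Assemble and solve the 4×4 MNA system:
  V(n1)=-4.646+0.7204j  V(n2)=-0.3243+0.05029j  V(n3)=-4.654+0.6720j  V(n4)=-0.3971+0.06158j

0.01060-0.001643j A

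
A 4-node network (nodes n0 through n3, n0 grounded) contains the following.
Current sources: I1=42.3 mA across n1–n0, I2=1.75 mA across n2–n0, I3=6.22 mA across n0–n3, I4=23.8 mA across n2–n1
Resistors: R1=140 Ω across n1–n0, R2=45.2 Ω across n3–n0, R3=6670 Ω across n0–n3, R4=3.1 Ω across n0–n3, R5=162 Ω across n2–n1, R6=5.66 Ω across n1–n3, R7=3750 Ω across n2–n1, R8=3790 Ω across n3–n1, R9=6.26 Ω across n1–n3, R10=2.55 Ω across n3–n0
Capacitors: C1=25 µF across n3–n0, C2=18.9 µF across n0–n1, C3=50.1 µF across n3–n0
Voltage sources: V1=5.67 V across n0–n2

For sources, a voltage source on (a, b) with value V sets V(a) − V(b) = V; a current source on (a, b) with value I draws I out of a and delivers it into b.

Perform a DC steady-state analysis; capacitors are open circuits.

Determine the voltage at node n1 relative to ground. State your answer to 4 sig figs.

-0.2169 V

MNA unknowns: 3 node voltages V₁..V_3 plus 1 source current (V1)
I1: z[1]−=0.0423, z[0]+=0.0423
R1: Y=0.007143 on G[1,0]
I2: z[2]−=0.00175, z[0]+=0.00175
I3: z[0]−=0.00622, z[3]+=0.00622
R2: Y=0.02212 on G[3,0]
R3: Y=0.0001499 on G[0,3]
C1: Y=0.000 on G[3,0]
C2: Y=0.000 on G[0,1]
R4: Y=0.3226 on G[0,3]
R5: Y=0.006173 on G[2,1]
R6: Y=0.1767 on G[1,3]
C3: Y=0.000 on G[3,0]
R7: Y=0.0002667 on G[2,1]
R8: Y=0.0002639 on G[3,1]
R9: Y=0.1597 on G[1,3]
R10: Y=0.3922 on G[3,0]
I4: z[2]−=0.0238, z[1]+=0.0238
V1: row V0−V2=5.67, i_V1 at 0,2
solve → V1=-0.2169, V2=-5.670, V3=-0.06221
aux → i_V1=-0.009566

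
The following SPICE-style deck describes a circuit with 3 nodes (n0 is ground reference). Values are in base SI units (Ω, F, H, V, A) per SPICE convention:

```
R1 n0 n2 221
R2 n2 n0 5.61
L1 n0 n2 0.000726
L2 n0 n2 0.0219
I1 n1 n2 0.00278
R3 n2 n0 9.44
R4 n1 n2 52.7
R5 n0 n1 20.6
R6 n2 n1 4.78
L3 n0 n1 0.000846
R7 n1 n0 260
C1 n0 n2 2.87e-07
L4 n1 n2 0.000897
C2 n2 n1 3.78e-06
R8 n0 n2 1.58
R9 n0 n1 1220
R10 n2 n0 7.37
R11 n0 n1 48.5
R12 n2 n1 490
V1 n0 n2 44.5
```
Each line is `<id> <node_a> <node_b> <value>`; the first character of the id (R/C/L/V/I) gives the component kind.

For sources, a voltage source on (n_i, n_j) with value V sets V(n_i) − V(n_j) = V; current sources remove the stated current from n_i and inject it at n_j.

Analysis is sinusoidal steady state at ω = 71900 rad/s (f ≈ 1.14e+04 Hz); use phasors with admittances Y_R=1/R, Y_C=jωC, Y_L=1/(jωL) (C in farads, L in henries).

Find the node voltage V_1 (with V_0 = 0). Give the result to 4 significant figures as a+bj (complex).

-39.01-6.733j V

Apply KCL at each of the 2 non-ground nodes and solve the resulting linear system.
Node n1: branches {I1, R4, R5, R6, L3, R7, L4, C2, R9, R11, R12} → V_1 = -39.01-6.733j
Node n2: branches {R1, R2, L1, L2, I1, R3, R4, R6, C1, L4, C2, R8, R10, R12, V1} → V_2 = -44.50+0.000j
Source currents: i(V1)=-50.04+0.1068j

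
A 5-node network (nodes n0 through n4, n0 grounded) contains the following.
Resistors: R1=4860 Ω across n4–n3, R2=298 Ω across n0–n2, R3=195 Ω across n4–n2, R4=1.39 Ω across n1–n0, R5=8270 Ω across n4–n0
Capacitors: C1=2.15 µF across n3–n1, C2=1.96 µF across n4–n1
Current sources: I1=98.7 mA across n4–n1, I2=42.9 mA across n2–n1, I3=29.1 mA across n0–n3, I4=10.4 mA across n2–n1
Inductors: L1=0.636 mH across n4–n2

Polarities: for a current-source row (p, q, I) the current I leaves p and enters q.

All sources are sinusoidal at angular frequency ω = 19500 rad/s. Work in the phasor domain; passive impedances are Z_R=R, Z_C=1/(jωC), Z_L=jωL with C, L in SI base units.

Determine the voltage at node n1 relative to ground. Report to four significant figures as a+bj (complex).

0.04138-0.01597j V

Element admittances at ω=19500 rad/s:
  Y(R1) = 0.0002058+0.000j S between n4,n3
  Y(C1) = 0.000+0.04193j S between n3,n1
  Y(R2) = 0.003356+0.000j S between n0,n2
  Y(R3) = 0.005128+0.000j S between n4,n2
  Y(R4) = 0.7194+0.000j S between n1,n0
  Y(R5) = 0.0001209+0.000j S between n4,n0
  I1: injects 0.0987 A into n1 (from n4)
  I2: injects 0.0429 A into n1 (from n2)
  Y(C2) = 0.000+0.03822j S between n4,n1
  Y(L1) = 0.000-0.08063j S between n4,n2
  I3: injects 0.0291 A into n3 (from n0)
  I4: injects 0.0104 A into n1 (from n2)
Assemble and solve the 4×4 MNA system:
  V(n1)=0.04138-0.01597j  V(n2)=-0.1896+3.282j  V(n3)=0.06420-0.7084j  V(n4)=-0.2843+3.942j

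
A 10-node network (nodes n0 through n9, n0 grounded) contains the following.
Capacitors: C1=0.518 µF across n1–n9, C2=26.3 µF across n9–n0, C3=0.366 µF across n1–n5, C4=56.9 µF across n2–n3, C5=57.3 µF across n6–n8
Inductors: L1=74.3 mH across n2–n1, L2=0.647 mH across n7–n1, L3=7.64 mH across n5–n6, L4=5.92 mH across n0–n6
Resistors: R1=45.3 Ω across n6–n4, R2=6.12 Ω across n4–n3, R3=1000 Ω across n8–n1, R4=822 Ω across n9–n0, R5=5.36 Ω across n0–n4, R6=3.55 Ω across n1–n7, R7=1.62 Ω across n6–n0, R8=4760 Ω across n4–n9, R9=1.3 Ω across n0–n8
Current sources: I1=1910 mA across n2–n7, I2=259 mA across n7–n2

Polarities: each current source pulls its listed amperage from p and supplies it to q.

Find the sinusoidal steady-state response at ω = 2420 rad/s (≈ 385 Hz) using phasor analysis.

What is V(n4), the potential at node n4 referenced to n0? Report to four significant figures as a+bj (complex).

Apply KCL at each of the 9 non-ground nodes and solve the resulting linear system.
Node n1: branches {C1, L1, R3, C3, L2, R6} → V_1 = 128.5+422.3j
Node n2: branches {L1, I1, C4, I2} → V_2 = 3.298-13.17j
Node n3: branches {R2, C4} → V_3 = 8.355-7.569j
Node n4: branches {R1, R2, R5, R8} → V_4 = 3.637-3.308j
Node n5: branches {C3, L3} → V_5 = -2.688-6.857j
Node n6: branches {R1, L3, R7, L4, C5} → V_6 = -0.5401+0.1713j
Node n7: branches {I1, L2, R6, I2} → V_7 = 129.5+424.5j
Node n8: branches {R3, R9, C5} → V_8 = 0.2104+0.4132j
Node n9: branches {C1, C2, R4, R8} → V_9 = 2.291+8.196j

3.637-3.308j V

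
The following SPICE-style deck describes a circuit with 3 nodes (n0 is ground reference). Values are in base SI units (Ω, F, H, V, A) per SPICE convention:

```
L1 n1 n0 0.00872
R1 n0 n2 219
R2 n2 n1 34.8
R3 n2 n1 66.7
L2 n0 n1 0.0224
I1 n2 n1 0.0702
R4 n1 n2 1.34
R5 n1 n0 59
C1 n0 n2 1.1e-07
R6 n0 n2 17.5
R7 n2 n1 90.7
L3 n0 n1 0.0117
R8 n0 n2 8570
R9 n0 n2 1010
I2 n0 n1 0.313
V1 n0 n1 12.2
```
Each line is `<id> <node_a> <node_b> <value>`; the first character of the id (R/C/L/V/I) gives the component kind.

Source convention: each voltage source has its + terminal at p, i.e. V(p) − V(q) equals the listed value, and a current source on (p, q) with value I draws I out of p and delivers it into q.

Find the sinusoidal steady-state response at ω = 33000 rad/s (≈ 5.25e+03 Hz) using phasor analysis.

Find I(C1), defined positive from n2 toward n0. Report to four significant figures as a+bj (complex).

-0.0001738-0.04136j A

MNA unknowns: 2 node voltages V₁..V_2 plus 1 source current (V1)
L1: Y=0.000-0.003475j on G[1,0]
R1: Y=0.004566+0.000j on G[0,2]
R2: Y=0.02874+0.000j on G[2,1]
R3: Y=0.01499+0.000j on G[2,1]
L2: Y=0.000-0.001353j on G[0,1]
I1: z[2]−=0.0702, z[1]+=0.0702
R4: Y=0.7463+0.000j on G[1,2]
R5: Y=0.01695+0.000j on G[1,0]
C1: Y=0.000+0.003630j on G[0,2]
R6: Y=0.05714+0.000j on G[0,2]
R7: Y=0.01103+0.000j on G[2,1]
L3: Y=0.000-0.002590j on G[0,1]
R8: Y=0.0001167+0.000j on G[0,2]
R9: Y=0.0009901+0.000j on G[0,2]
I2: z[0]−=0.313, z[1]+=0.313
V1: row V0−V1=12.2, i_V1 at 0,1
solve → V1=-12.20+0.000j, V2=-11.39+0.04788j
aux → i_V1=-1.236+0.05215j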